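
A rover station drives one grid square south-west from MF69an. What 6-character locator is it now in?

Longitude subsquare a = 0; −1 → -1, wraps to 23 = x, carry into square.
Longitude square 6; −1 → 5.
Latitude subsquare n = 13; −1 → 12 = m.

MF59xm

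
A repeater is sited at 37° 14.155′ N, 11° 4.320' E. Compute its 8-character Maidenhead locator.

JM57mf86

Shift to the Maidenhead origin (180°W, 90°S): lon 191.07200, lat 127.23592.
Field: lon ⌊191.07200/20⌋ = 9 → J; lat ⌊127.23592/10⌋ = 12 → M.
Square: lon ⌊11.07200/2⌋ = 5; lat ⌊7.23592/1⌋ = 7.
Subsquare: lon ⌊1.07200/0.0833333⌋ = 12 → m; lat ⌊0.23592/0.0416667⌋ = 5 → f.
Extended square: lon ⌊0.07200/0.00833333⌋ = 8; lat ⌊0.02758/0.00416667⌋ = 6.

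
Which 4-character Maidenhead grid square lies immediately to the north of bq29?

Latitude square 9; +1 → 10, wraps to 0, carry into field.
Latitude field Q = 16; +1 → 17 = R.
The longitude characters are unchanged.

BR20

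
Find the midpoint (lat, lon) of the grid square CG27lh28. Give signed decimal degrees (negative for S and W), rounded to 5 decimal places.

-22.67292, -135.06250

Field C=2, G=6: +2·20° lon, +6·10° lat → SW at lon -140°, lat -30°.
Square 2, 7: +2·2° lon, +7·1° lat → SW at lon -136°, lat -23°.
Subsquare l=11, h=7: +11·0.0833333° lon, +7·0.0416667° lat → SW at lon -135.083°, lat -22.7083°.
Extended square 2, 8: +2·0.00833333° lon, +8·0.00416667° lat → SW at lon -135.067°, lat -22.675°.
Cell spans 0.00833333° lon × 0.00416667° lat. Centre is SW corner plus half of each.
latitude -22.67292, longitude -135.06250.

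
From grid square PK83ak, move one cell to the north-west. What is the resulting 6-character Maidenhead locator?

PK73xl

Longitude subsquare a = 0; −1 → -1, wraps to 23 = x, carry into square.
Longitude square 8; −1 → 7.
Latitude subsquare k = 10; +1 → 11 = l.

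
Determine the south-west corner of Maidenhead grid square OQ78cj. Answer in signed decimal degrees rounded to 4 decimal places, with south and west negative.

78.3750, 114.1667

Field O=14, Q=16: +14·20° lon, +16·10° lat → SW at lon 100°, lat 70°.
Square 7, 8: +7·2° lon, +8·1° lat → SW at lon 114°, lat 78°.
Subsquare c=2, j=9: +2·0.0833333° lon, +9·0.0416667° lat → SW at lon 114.167°, lat 78.375°.
latitude 78.3750, longitude 114.1667.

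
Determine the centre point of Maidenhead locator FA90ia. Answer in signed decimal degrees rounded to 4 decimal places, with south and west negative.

-89.9792, -61.2917

Field F=5, A=0: +5·20° lon, +0·10° lat → SW at lon -80°, lat -90°.
Square 9, 0: +9·2° lon, +0·1° lat → SW at lon -62°, lat -90°.
Subsquare i=8, a=0: +8·0.0833333° lon, +0·0.0416667° lat → SW at lon -61.3333°, lat -90°.
Cell spans 0.0833333° lon × 0.0416667° lat. Centre is SW corner plus half of each.
latitude -89.9792, longitude -61.2917.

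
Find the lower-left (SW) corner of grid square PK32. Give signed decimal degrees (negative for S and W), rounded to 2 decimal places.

12.00, 126.00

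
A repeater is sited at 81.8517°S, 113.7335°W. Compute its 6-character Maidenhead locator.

DA38dd

Offset from 180°W / 90°S: lon 66.2665°, lat 8.1483°.
Field: lon ⌊66.2665/20⌋ = 3 → D; lat ⌊8.1483/10⌋ = 0 → A.
Square: lon ⌊6.2665/2⌋ = 3; lat ⌊8.1483/1⌋ = 8.
Subsquare: lon ⌊0.2665/0.0833333⌋ = 3 → d; lat ⌊0.1483/0.0416667⌋ = 3 → d.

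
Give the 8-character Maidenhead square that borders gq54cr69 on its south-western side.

GQ54cr58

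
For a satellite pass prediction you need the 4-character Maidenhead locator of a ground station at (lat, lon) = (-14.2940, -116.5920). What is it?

Add 180° to longitude and 90° to latitude: 63.41, 75.71.
Field (20°×10°, letters A–R): 63.41/20 → 3 → D, 75.71/10 → 7 → H; chars DH.
Square (2°×1°, digits 0–9): 3.41/2 → 1, 5.71/1 → 5; chars 15.

DH15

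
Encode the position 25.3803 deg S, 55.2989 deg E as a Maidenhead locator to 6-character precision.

LG74po

Shift to the Maidenhead origin (180°W, 90°S): lon 235.2989, lat 64.6197.
Field: 235.2989/20 → 11 → L, 64.6197/10 → 6 → G; chars LG.
Square: 15.2989/2 → 7, 4.6197/1 → 4; chars 74.
Subsquare: 1.2989/0.0833333 → 15 → p, 0.6197/0.0416667 → 14 → o; chars po.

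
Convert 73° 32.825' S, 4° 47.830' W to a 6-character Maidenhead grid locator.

Shift to the Maidenhead origin (180°W, 90°S): lon 175.2028, lat 16.4529.
Field (20°×10°, letters A–R): lon ⌊175.2028/20⌋ = 8 → I; lat ⌊16.4529/10⌋ = 1 → B.
Square (2°×1°, digits 0–9): lon ⌊15.2028/2⌋ = 7; lat ⌊6.4529/1⌋ = 6.
Subsquare (5′×2.5′, letters a–x): lon ⌊1.2028/0.0833333⌋ = 14 → o; lat ⌊0.4529/0.0416667⌋ = 10 → k.

IB76ok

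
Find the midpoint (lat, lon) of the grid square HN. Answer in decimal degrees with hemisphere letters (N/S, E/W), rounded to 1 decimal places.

Field H=7, N=13: +7·20° lon, +13·10° lat → SW at lon -40°, lat 40°.
Cell spans 20° lon × 10° lat. Centre is SW corner plus half of each.
latitude 45.0° N, longitude 30.0° W.

45.0° N, 30.0° W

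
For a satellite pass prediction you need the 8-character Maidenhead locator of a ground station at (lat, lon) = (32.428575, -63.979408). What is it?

FM82ak22

Shift to the Maidenhead origin (180°W, 90°S): lon 116.02059, lat 122.42857.
Field (20°×10°, letters A–R): 116.02059/20 → 5 → F, 122.42857/10 → 12 → M; chars FM.
Square (2°×1°, digits 0–9): 16.02059/2 → 8, 2.42857/1 → 2; chars 82.
Subsquare (5′×2.5′, letters a–x): 0.02059/0.0833333 → 0 → a, 0.42857/0.0416667 → 10 → k; chars ak.
Extended square (30″×15″, digits 0–9): 0.02059/0.00833333 → 2, 0.01191/0.00416667 → 2; chars 22.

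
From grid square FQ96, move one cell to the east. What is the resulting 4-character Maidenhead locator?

Longitude square 9; +1 → 10, wraps to 0, carry into field.
Longitude field F = 5; +1 → 6 = G.
The latitude characters are unchanged.

GQ06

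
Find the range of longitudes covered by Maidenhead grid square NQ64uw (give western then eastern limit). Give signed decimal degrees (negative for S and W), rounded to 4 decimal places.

Field N=13, Q=16: +13·20° lon, +16·10° lat → SW at lon 80°, lat 70°.
Square 6, 4: +6·2° lon, +4·1° lat → SW at lon 92°, lat 74°.
Subsquare u=20, w=22: +20·0.0833333° lon, +22·0.0416667° lat → SW at lon 93.6667°, lat 74.9167°.
Cell spans 0.0833333° lon × 0.0416667° lat.
west 93.6667, east 93.7500.

93.6667, 93.7500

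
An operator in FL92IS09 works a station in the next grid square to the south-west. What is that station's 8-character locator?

Longitude extended square 0; −1 → -1, wraps to 9, carry into subsquare.
Longitude subsquare i = 8; −1 → 7 = h.
Latitude extended square 9; −1 → 8.

FL92hs98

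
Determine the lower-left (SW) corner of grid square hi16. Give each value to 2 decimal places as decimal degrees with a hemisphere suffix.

Field H=7, I=8: +7·20° lon, +8·10° lat → SW at lon -40°, lat -10°.
Square 1, 6: +1·2° lon, +6·1° lat → SW at lon -38°, lat -4°.
latitude 4.00° S, longitude 38.00° W.

4.00° S, 38.00° W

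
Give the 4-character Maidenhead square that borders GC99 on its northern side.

Latitude square 9; +1 → 10, wraps to 0, carry into field.
Latitude field C = 2; +1 → 3 = D.
The longitude characters are unchanged.

GD90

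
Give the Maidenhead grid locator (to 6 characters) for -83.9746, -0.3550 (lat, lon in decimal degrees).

IA96ta

Offset from 180°W / 90°S: lon 179.6450°, lat 6.0254°.
Field: 179.6450/20 → 8 → I, 6.0254/10 → 0 → A; chars IA.
Square: 19.6450/2 → 9, 6.0254/1 → 6; chars 96.
Subsquare: 1.6450/0.0833333 → 19 → t, 0.0254/0.0416667 → 0 → a; chars ta.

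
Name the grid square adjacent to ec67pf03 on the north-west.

EC67of94

Longitude extended square 0; −1 → -1, wraps to 9, carry into subsquare.
Longitude subsquare p = 15; −1 → 14 = o.
Latitude extended square 3; +1 → 4.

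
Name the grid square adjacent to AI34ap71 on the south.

AI34ap70

Latitude extended square 1; −1 → 0.
The longitude characters are unchanged.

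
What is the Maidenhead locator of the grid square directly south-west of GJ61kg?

GJ61jf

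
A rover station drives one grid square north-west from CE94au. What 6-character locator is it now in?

Longitude subsquare a = 0; −1 → -1, wraps to 23 = x, carry into square.
Longitude square 9; −1 → 8.
Latitude subsquare u = 20; +1 → 21 = v.

CE84xv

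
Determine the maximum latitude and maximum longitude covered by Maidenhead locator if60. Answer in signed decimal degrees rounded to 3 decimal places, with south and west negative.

-39.000, -6.000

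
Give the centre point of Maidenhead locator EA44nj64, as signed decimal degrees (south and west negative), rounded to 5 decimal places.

Field E=4, A=0: +4·20° lon, +0·10° lat → SW at lon -100°, lat -90°.
Square 4, 4: +4·2° lon, +4·1° lat → SW at lon -92°, lat -86°.
Subsquare n=13, j=9: +13·0.0833333° lon, +9·0.0416667° lat → SW at lon -90.9167°, lat -85.625°.
Extended square 6, 4: +6·0.00833333° lon, +4·0.00416667° lat → SW at lon -90.8667°, lat -85.6083°.
Cell spans 0.00833333° lon × 0.00416667° lat. Centre is SW corner plus half of each.
latitude -85.60625, longitude -90.86250.

-85.60625, -90.86250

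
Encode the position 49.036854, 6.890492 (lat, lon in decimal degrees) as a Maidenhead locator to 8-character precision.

JN39ka68

Add 180° to longitude and 90° to latitude: 186.89049, 139.03685.
Field: lon ⌊186.89049/20⌋ = 9 → J; lat ⌊139.03685/10⌋ = 13 → N.
Square: lon ⌊6.89049/2⌋ = 3; lat ⌊9.03685/1⌋ = 9.
Subsquare: lon ⌊0.89049/0.0833333⌋ = 10 → k; lat ⌊0.03685/0.0416667⌋ = 0 → a.
Extended square: lon ⌊0.05716/0.00833333⌋ = 6; lat ⌊0.03685/0.00416667⌋ = 8.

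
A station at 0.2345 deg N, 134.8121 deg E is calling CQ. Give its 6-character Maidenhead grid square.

Offset from 180°W / 90°S: lon 314.8121°, lat 90.2345°.
Field: lon ⌊314.8121/20⌋ = 15 → P; lat ⌊90.2345/10⌋ = 9 → J.
Square: lon ⌊14.8121/2⌋ = 7; lat ⌊0.2345/1⌋ = 0.
Subsquare: lon ⌊0.8121/0.0833333⌋ = 9 → j; lat ⌊0.2345/0.0416667⌋ = 5 → f.

PJ70jf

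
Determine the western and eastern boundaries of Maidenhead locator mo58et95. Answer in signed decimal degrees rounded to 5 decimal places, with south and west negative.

70.40833, 70.41667

Field M=12, O=14: +12·20° lon, +14·10° lat → SW at lon 60°, lat 50°.
Square 5, 8: +5·2° lon, +8·1° lat → SW at lon 70°, lat 58°.
Subsquare e=4, t=19: +4·0.0833333° lon, +19·0.0416667° lat → SW at lon 70.3333°, lat 58.7917°.
Extended square 9, 5: +9·0.00833333° lon, +5·0.00416667° lat → SW at lon 70.4083°, lat 58.8125°.
Cell spans 0.00833333° lon × 0.00416667° lat.
west 70.40833, east 70.41667.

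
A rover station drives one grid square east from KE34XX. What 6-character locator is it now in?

Longitude subsquare x = 23; +1 → 24, wraps to 0 = a, carry into square.
Longitude square 3; +1 → 4.
The latitude characters are unchanged.

KE44ax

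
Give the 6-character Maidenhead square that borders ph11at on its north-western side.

Longitude subsquare a = 0; −1 → -1, wraps to 23 = x, carry into square.
Longitude square 1; −1 → 0.
Latitude subsquare t = 19; +1 → 20 = u.

PH01xu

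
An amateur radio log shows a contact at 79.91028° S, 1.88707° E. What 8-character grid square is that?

JB00wc61

Offset from 180°W / 90°S: lon 181.88707°, lat 10.08972°.
Field (20°×10°, letters A–R): lon ⌊181.88707/20⌋ = 9 → J; lat ⌊10.08972/10⌋ = 1 → B.
Square (2°×1°, digits 0–9): lon ⌊1.88707/2⌋ = 0; lat ⌊0.08972/1⌋ = 0.
Subsquare (5′×2.5′, letters a–x): lon ⌊1.88707/0.0833333⌋ = 22 → w; lat ⌊0.08972/0.0416667⌋ = 2 → c.
Extended square (30″×15″, digits 0–9): lon ⌊0.05374/0.00833333⌋ = 6; lat ⌊0.00639/0.00416667⌋ = 1.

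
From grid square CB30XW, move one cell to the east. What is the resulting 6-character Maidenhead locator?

Longitude subsquare x = 23; +1 → 24, wraps to 0 = a, carry into square.
Longitude square 3; +1 → 4.
The latitude characters are unchanged.

CB40aw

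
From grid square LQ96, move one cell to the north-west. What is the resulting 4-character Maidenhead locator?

Longitude square 9; −1 → 8.
Latitude square 6; +1 → 7.

LQ87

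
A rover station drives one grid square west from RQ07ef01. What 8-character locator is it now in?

RQ07df91

Longitude extended square 0; −1 → -1, wraps to 9, carry into subsquare.
Longitude subsquare e = 4; −1 → 3 = d.
The latitude characters are unchanged.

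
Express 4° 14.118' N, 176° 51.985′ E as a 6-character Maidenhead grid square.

Offset from 180°W / 90°S: lon 356.8664°, lat 94.2353°.
Field: lon ⌊356.8664/20⌋ = 17 → R; lat ⌊94.2353/10⌋ = 9 → J.
Square: lon ⌊16.8664/2⌋ = 8; lat ⌊4.2353/1⌋ = 4.
Subsquare: lon ⌊0.8664/0.0833333⌋ = 10 → k; lat ⌊0.2353/0.0416667⌋ = 5 → f.

RJ84kf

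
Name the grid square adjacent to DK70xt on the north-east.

DK80au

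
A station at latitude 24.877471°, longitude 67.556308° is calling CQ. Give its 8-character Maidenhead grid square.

ML34sv60

Add 180° to longitude and 90° to latitude: 247.55631, 114.87747.
Field (20°×10°, letters A–R): 247.55631/20 → 12 → M, 114.87747/10 → 11 → L; chars ML.
Square (2°×1°, digits 0–9): 7.55631/2 → 3, 4.87747/1 → 4; chars 34.
Subsquare (5′×2.5′, letters a–x): 1.55631/0.0833333 → 18 → s, 0.87747/0.0416667 → 21 → v; chars sv.
Extended square (30″×15″, digits 0–9): 0.05631/0.00833333 → 6, 0.00247/0.00416667 → 0; chars 60.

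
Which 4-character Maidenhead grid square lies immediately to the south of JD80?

JC89

Latitude square 0; −1 → -1, wraps to 9, carry into field.
Latitude field D = 3; −1 → 2 = C.
The longitude characters are unchanged.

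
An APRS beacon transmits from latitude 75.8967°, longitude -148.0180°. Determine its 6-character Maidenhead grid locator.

BQ55xv

Offset from 180°W / 90°S: lon 31.9820°, lat 165.8967°.
Field: lon ⌊31.9820/20⌋ = 1 → B; lat ⌊165.8967/10⌋ = 16 → Q.
Square: lon ⌊11.9820/2⌋ = 5; lat ⌊5.8967/1⌋ = 5.
Subsquare: lon ⌊1.9820/0.0833333⌋ = 23 → x; lat ⌊0.8967/0.0416667⌋ = 21 → v.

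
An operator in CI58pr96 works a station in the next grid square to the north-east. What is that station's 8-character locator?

CI58qr07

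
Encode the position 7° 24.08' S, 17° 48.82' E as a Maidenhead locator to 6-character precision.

JI82vo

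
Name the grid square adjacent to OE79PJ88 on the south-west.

OE79pj77

Longitude extended square 8; −1 → 7.
Latitude extended square 8; −1 → 7.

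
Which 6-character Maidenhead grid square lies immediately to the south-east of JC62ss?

JC62tr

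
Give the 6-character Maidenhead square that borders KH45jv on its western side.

Longitude subsquare j = 9; −1 → 8 = i.
The latitude characters are unchanged.

KH45iv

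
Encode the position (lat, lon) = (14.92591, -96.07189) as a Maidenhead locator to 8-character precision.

EK14xw12

Add 180° to longitude and 90° to latitude: 83.92811, 104.92591.
Field: lon ⌊83.92811/20⌋ = 4 → E; lat ⌊104.92591/10⌋ = 10 → K.
Square: lon ⌊3.92811/2⌋ = 1; lat ⌊4.92591/1⌋ = 4.
Subsquare: lon ⌊1.92811/0.0833333⌋ = 23 → x; lat ⌊0.92591/0.0416667⌋ = 22 → w.
Extended square: lon ⌊0.01144/0.00833333⌋ = 1; lat ⌊0.00924/0.00416667⌋ = 2.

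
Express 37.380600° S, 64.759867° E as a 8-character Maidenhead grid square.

MF22jo18

Add 180° to longitude and 90° to latitude: 244.75987, 52.61940.
Field: 244.75987/20 → 12 → M, 52.61940/10 → 5 → F; chars MF.
Square: 4.75987/2 → 2, 2.61940/1 → 2; chars 22.
Subsquare: 0.75987/0.0833333 → 9 → j, 0.61940/0.0416667 → 14 → o; chars jo.
Extended square: 0.00987/0.00833333 → 1, 0.03607/0.00416667 → 8; chars 18.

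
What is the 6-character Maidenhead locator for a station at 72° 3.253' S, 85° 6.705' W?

EB77kw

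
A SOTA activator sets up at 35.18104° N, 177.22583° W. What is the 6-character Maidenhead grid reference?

Offset from 180°W / 90°S: lon 2.7742°, lat 125.1810°.
Field: lon ⌊2.7742/20⌋ = 0 → A; lat ⌊125.1810/10⌋ = 12 → M.
Square: lon ⌊2.7742/2⌋ = 1; lat ⌊5.1810/1⌋ = 5.
Subsquare: lon ⌊0.7742/0.0833333⌋ = 9 → j; lat ⌊0.1810/0.0416667⌋ = 4 → e.

AM15je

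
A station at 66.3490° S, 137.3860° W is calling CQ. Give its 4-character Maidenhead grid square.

Shift to the Maidenhead origin (180°W, 90°S): lon 42.61, lat 23.65.
Field: 42.61/20 → 2 → C, 23.65/10 → 2 → C; chars CC.
Square: 2.61/2 → 1, 3.65/1 → 3; chars 13.

CC13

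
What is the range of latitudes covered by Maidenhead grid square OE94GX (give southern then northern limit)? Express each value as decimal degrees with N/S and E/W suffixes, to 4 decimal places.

Field O=14, E=4: +14·20° lon, +4·10° lat → SW at lon 100°, lat -50°.
Square 9, 4: +9·2° lon, +4·1° lat → SW at lon 118°, lat -46°.
Subsquare g=6, x=23: +6·0.0833333° lon, +23·0.0416667° lat → SW at lon 118.5°, lat -45.0417°.
Cell spans 0.0833333° lon × 0.0416667° lat.
south 45.0417° S, north 45.0000° S.

45.0417° S, 45.0000° S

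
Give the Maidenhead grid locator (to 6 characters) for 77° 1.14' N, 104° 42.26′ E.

Offset from 180°W / 90°S: lon 284.7043°, lat 167.0190°.
Field: lon ⌊284.7043/20⌋ = 14 → O; lat ⌊167.0190/10⌋ = 16 → Q.
Square: lon ⌊4.7043/2⌋ = 2; lat ⌊7.0190/1⌋ = 7.
Subsquare: lon ⌊0.7043/0.0833333⌋ = 8 → i; lat ⌊0.0190/0.0416667⌋ = 0 → a.

OQ27ia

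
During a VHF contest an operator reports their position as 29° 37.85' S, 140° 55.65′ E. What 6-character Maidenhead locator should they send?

QG00li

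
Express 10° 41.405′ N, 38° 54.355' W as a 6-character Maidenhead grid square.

HK00nq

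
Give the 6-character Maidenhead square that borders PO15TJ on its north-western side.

PO15sk

Longitude subsquare t = 19; −1 → 18 = s.
Latitude subsquare j = 9; +1 → 10 = k.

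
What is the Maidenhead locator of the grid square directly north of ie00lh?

Latitude subsquare h = 7; +1 → 8 = i.
The longitude characters are unchanged.

IE00li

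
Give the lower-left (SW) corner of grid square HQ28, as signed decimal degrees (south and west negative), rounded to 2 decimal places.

78.00, -36.00

Field H=7, Q=16: +7·20° lon, +16·10° lat → SW at lon -40°, lat 70°.
Square 2, 8: +2·2° lon, +8·1° lat → SW at lon -36°, lat 78°.
latitude 78.00, longitude -36.00.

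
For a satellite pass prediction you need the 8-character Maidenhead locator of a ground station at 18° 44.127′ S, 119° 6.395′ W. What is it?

Offset from 180°W / 90°S: lon 60.89342°, lat 71.26455°.
Field: 60.89342/20 → 3 → D, 71.26455/10 → 7 → H; chars DH.
Square: 0.89342/2 → 0, 1.26455/1 → 1; chars 01.
Subsquare: 0.89342/0.0833333 → 10 → k, 0.26455/0.0416667 → 6 → g; chars kg.
Extended square: 0.06008/0.00833333 → 7, 0.01455/0.00416667 → 3; chars 73.

DH01kg73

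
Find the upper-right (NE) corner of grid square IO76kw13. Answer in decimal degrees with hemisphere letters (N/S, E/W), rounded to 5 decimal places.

56.93333° N, 5.15000° W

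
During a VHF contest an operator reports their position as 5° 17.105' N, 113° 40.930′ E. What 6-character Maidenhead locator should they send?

Offset from 180°W / 90°S: lon 293.6822°, lat 95.2851°.
Field (20°×10°, letters A–R): 293.6822/20 → 14 → O, 95.2851/10 → 9 → J; chars OJ.
Square (2°×1°, digits 0–9): 13.6822/2 → 6, 5.2851/1 → 5; chars 65.
Subsquare (5′×2.5′, letters a–x): 1.6822/0.0833333 → 20 → u, 0.2851/0.0416667 → 6 → g; chars ug.

OJ65ug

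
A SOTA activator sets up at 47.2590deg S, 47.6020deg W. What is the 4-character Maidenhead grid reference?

Shift to the Maidenhead origin (180°W, 90°S): lon 132.40, lat 42.74.
Field (20°×10°, letters A–R): 132.40/20 → 6 → G, 42.74/10 → 4 → E; chars GE.
Square (2°×1°, digits 0–9): 12.40/2 → 6, 2.74/1 → 2; chars 62.

GE62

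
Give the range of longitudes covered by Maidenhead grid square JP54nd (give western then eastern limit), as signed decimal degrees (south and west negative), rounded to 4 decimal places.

11.0833, 11.1667

Field J=9, P=15: +9·20° lon, +15·10° lat → SW at lon 0°, lat 60°.
Square 5, 4: +5·2° lon, +4·1° lat → SW at lon 10°, lat 64°.
Subsquare n=13, d=3: +13·0.0833333° lon, +3·0.0416667° lat → SW at lon 11.0833°, lat 64.125°.
Cell spans 0.0833333° lon × 0.0416667° lat.
west 11.0833, east 11.1667.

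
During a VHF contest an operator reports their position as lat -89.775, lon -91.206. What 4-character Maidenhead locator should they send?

Add 180° to longitude and 90° to latitude: 88.79, 0.22.
Field (20°×10°, letters A–R): 88.79/20 → 4 → E, 0.22/10 → 0 → A; chars EA.
Square (2°×1°, digits 0–9): 8.79/2 → 4, 0.22/1 → 0; chars 40.

EA40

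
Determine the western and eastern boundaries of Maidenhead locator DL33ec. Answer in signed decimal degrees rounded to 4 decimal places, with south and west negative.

-113.6667, -113.5833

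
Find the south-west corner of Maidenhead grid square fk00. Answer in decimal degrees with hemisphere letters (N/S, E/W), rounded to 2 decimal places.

10.00° N, 80.00° W

Field F=5, K=10: +5·20° lon, +10·10° lat → SW at lon -80°, lat 10°.
Square 0, 0: +0·2° lon, +0·1° lat → SW at lon -80°, lat 10°.
latitude 10.00° N, longitude 80.00° W.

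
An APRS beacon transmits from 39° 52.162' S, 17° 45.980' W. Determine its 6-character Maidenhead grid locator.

Offset from 180°W / 90°S: lon 162.2337°, lat 50.1306°.
Field: 162.2337/20 → 8 → I, 50.1306/10 → 5 → F; chars IF.
Square: 2.2337/2 → 1, 0.1306/1 → 0; chars 10.
Subsquare: 0.2337/0.0833333 → 2 → c, 0.1306/0.0416667 → 3 → d; chars cd.

IF10cd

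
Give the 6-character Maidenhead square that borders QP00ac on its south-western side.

Longitude subsquare a = 0; −1 → -1, wraps to 23 = x, carry into square.
Longitude square 0; −1 → -1, wraps to 9, carry into field.
Longitude field Q = 16; −1 → 15 = P.
Latitude subsquare c = 2; −1 → 1 = b.

PP90xb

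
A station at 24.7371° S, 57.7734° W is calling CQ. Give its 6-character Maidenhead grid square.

GG15cg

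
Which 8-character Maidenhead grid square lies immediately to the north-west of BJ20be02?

BJ20ae93

Longitude extended square 0; −1 → -1, wraps to 9, carry into subsquare.
Longitude subsquare b = 1; −1 → 0 = a.
Latitude extended square 2; +1 → 3.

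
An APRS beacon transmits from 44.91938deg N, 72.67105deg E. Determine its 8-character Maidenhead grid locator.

MN64iw00

Shift to the Maidenhead origin (180°W, 90°S): lon 252.67105, lat 134.91938.
Field: 252.67105/20 → 12 → M, 134.91938/10 → 13 → N; chars MN.
Square: 12.67105/2 → 6, 4.91938/1 → 4; chars 64.
Subsquare: 0.67105/0.0833333 → 8 → i, 0.91938/0.0416667 → 22 → w; chars iw.
Extended square: 0.00438/0.00833333 → 0, 0.00271/0.00416667 → 0; chars 00.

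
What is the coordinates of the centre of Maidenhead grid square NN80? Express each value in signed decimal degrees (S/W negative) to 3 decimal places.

Field N=13, N=13: +13·20° lon, +13·10° lat → SW at lon 80°, lat 40°.
Square 8, 0: +8·2° lon, +0·1° lat → SW at lon 96°, lat 40°.
Cell spans 2° lon × 1° lat. Centre is SW corner plus half of each.
latitude 40.500, longitude 97.000.

40.500, 97.000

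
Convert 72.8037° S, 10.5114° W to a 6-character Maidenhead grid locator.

IB47re

Offset from 180°W / 90°S: lon 169.4886°, lat 17.1963°.
Field: 169.4886/20 → 8 → I, 17.1963/10 → 1 → B; chars IB.
Square: 9.4886/2 → 4, 7.1963/1 → 7; chars 47.
Subsquare: 1.4886/0.0833333 → 17 → r, 0.1963/0.0416667 → 4 → e; chars re.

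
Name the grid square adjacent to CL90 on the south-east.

DK09

Longitude square 9; +1 → 10, wraps to 0, carry into field.
Longitude field C = 2; +1 → 3 = D.
Latitude square 0; −1 → -1, wraps to 9, carry into field.
Latitude field L = 11; −1 → 10 = K.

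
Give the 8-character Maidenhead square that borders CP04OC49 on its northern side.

CP04od40

Latitude extended square 9; +1 → 10, wraps to 0, carry into subsquare.
Latitude subsquare c = 2; +1 → 3 = d.
The longitude characters are unchanged.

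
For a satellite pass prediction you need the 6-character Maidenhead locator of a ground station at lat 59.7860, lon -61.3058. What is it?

Offset from 180°W / 90°S: lon 118.6942°, lat 149.7860°.
Field: lon ⌊118.6942/20⌋ = 5 → F; lat ⌊149.7860/10⌋ = 14 → O.
Square: lon ⌊18.6942/2⌋ = 9; lat ⌊9.7860/1⌋ = 9.
Subsquare: lon ⌊0.6942/0.0833333⌋ = 8 → i; lat ⌊0.7860/0.0416667⌋ = 18 → s.

FO99is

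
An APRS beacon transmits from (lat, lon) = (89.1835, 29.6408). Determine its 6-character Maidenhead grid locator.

KR49te

Add 180° to longitude and 90° to latitude: 209.6408, 179.1835.
Field: 209.6408/20 → 10 → K, 179.1835/10 → 17 → R; chars KR.
Square: 9.6408/2 → 4, 9.1835/1 → 9; chars 49.
Subsquare: 1.6408/0.0833333 → 19 → t, 0.1835/0.0416667 → 4 → e; chars te.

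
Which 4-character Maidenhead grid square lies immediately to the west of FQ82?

FQ72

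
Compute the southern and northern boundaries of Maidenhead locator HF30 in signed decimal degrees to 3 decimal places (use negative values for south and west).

Field H=7, F=5: +7·20° lon, +5·10° lat → SW at lon -40°, lat -40°.
Square 3, 0: +3·2° lon, +0·1° lat → SW at lon -34°, lat -40°.
Cell spans 2° lon × 1° lat.
south -40.000, north -39.000.

-40.000, -39.000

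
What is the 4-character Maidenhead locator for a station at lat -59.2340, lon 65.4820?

Add 180° to longitude and 90° to latitude: 245.48, 30.77.
Field: lon ⌊245.48/20⌋ = 12 → M; lat ⌊30.77/10⌋ = 3 → D.
Square: lon ⌊5.48/2⌋ = 2; lat ⌊0.77/1⌋ = 0.

MD20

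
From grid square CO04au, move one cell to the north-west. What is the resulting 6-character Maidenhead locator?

BO94xv

Longitude subsquare a = 0; −1 → -1, wraps to 23 = x, carry into square.
Longitude square 0; −1 → -1, wraps to 9, carry into field.
Longitude field C = 2; −1 → 1 = B.
Latitude subsquare u = 20; +1 → 21 = v.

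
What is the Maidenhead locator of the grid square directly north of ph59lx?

Latitude subsquare x = 23; +1 → 24, wraps to 0 = a, carry into square.
Latitude square 9; +1 → 10, wraps to 0, carry into field.
Latitude field H = 7; +1 → 8 = I.
The longitude characters are unchanged.

PI50la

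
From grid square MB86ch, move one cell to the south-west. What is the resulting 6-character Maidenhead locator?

MB86bg

Longitude subsquare c = 2; −1 → 1 = b.
Latitude subsquare h = 7; −1 → 6 = g.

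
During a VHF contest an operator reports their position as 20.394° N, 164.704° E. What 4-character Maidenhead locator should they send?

RL20

Shift to the Maidenhead origin (180°W, 90°S): lon 344.70, lat 110.39.
Field: lon ⌊344.70/20⌋ = 17 → R; lat ⌊110.39/10⌋ = 11 → L.
Square: lon ⌊4.70/2⌋ = 2; lat ⌊0.39/1⌋ = 0.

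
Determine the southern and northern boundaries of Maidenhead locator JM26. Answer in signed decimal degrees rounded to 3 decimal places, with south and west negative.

36.000, 37.000

Field J=9, M=12: +9·20° lon, +12·10° lat → SW at lon 0°, lat 30°.
Square 2, 6: +2·2° lon, +6·1° lat → SW at lon 4°, lat 36°.
Cell spans 2° lon × 1° lat.
south 36.000, north 37.000.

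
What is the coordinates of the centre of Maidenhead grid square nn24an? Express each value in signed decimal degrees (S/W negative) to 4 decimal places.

44.5625, 84.0417

Field N=13, N=13: +13·20° lon, +13·10° lat → SW at lon 80°, lat 40°.
Square 2, 4: +2·2° lon, +4·1° lat → SW at lon 84°, lat 44°.
Subsquare a=0, n=13: +0·0.0833333° lon, +13·0.0416667° lat → SW at lon 84°, lat 44.5417°.
Cell spans 0.0833333° lon × 0.0416667° lat. Centre is SW corner plus half of each.
latitude 44.5625, longitude 84.0417.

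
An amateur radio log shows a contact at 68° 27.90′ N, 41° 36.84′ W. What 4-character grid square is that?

Add 180° to longitude and 90° to latitude: 138.39, 158.47.
Field: 138.39/20 → 6 → G, 158.47/10 → 15 → P; chars GP.
Square: 18.39/2 → 9, 8.47/1 → 8; chars 98.

GP98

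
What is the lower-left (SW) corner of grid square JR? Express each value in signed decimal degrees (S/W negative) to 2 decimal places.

80.00, 0.00

Field J=9, R=17: +9·20° lon, +17·10° lat → SW at lon 0°, lat 80°.
latitude 80.00, longitude 0.00.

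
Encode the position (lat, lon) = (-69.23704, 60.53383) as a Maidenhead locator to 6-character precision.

Add 180° to longitude and 90° to latitude: 240.5338, 20.7630.
Field: lon ⌊240.5338/20⌋ = 12 → M; lat ⌊20.7630/10⌋ = 2 → C.
Square: lon ⌊0.5338/2⌋ = 0; lat ⌊0.7630/1⌋ = 0.
Subsquare: lon ⌊0.5338/0.0833333⌋ = 6 → g; lat ⌊0.7630/0.0416667⌋ = 18 → s.

MC00gs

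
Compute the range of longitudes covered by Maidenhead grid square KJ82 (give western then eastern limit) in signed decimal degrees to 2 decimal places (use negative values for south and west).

36.00, 38.00

Field K=10, J=9: +10·20° lon, +9·10° lat → SW at lon 20°, lat 0°.
Square 8, 2: +8·2° lon, +2·1° lat → SW at lon 36°, lat 2°.
Cell spans 2° lon × 1° lat.
west 36.00, east 38.00.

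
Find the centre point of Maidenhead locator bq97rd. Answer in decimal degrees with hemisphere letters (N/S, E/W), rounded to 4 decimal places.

Field B=1, Q=16: +1·20° lon, +16·10° lat → SW at lon -160°, lat 70°.
Square 9, 7: +9·2° lon, +7·1° lat → SW at lon -142°, lat 77°.
Subsquare r=17, d=3: +17·0.0833333° lon, +3·0.0416667° lat → SW at lon -140.583°, lat 77.125°.
Cell spans 0.0833333° lon × 0.0416667° lat. Centre is SW corner plus half of each.
latitude 77.1458° N, longitude 140.5417° W.

77.1458° N, 140.5417° W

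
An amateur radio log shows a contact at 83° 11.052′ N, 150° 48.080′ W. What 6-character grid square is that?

Add 180° to longitude and 90° to latitude: 29.1987, 173.1842.
Field: lon ⌊29.1987/20⌋ = 1 → B; lat ⌊173.1842/10⌋ = 17 → R.
Square: lon ⌊9.1987/2⌋ = 4; lat ⌊3.1842/1⌋ = 3.
Subsquare: lon ⌊1.1987/0.0833333⌋ = 14 → o; lat ⌊0.1842/0.0416667⌋ = 4 → e.

BR43oe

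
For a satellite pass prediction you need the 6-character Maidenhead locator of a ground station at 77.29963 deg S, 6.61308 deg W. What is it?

Offset from 180°W / 90°S: lon 173.3869°, lat 12.7004°.
Field (20°×10°, letters A–R): lon ⌊173.3869/20⌋ = 8 → I; lat ⌊12.7004/10⌋ = 1 → B.
Square (2°×1°, digits 0–9): lon ⌊13.3869/2⌋ = 6; lat ⌊2.7004/1⌋ = 2.
Subsquare (5′×2.5′, letters a–x): lon ⌊1.3869/0.0833333⌋ = 16 → q; lat ⌊0.7004/0.0416667⌋ = 16 → q.

IB62qq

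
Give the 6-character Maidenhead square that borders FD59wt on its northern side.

FD59wu

Latitude subsquare t = 19; +1 → 20 = u.
The longitude characters are unchanged.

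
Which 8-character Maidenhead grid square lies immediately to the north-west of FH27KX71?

FH27kx62

Longitude extended square 7; −1 → 6.
Latitude extended square 1; +1 → 2.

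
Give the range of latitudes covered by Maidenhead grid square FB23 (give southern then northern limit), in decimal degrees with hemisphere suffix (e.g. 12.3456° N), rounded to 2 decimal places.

Field F=5, B=1: +5·20° lon, +1·10° lat → SW at lon -80°, lat -80°.
Square 2, 3: +2·2° lon, +3·1° lat → SW at lon -76°, lat -77°.
Cell spans 2° lon × 1° lat.
south 77.00° S, north 76.00° S.

77.00° S, 76.00° S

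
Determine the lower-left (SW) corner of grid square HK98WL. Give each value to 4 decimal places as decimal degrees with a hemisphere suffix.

Field H=7, K=10: +7·20° lon, +10·10° lat → SW at lon -40°, lat 10°.
Square 9, 8: +9·2° lon, +8·1° lat → SW at lon -22°, lat 18°.
Subsquare w=22, l=11: +22·0.0833333° lon, +11·0.0416667° lat → SW at lon -20.1667°, lat 18.4583°.
latitude 18.4583° N, longitude 20.1667° W.

18.4583° N, 20.1667° W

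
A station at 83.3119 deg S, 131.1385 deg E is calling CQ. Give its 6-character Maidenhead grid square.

PA56nq

Add 180° to longitude and 90° to latitude: 311.1385, 6.6881.
Field (20°×10°, letters A–R): lon ⌊311.1385/20⌋ = 15 → P; lat ⌊6.6881/10⌋ = 0 → A.
Square (2°×1°, digits 0–9): lon ⌊11.1385/2⌋ = 5; lat ⌊6.6881/1⌋ = 6.
Subsquare (5′×2.5′, letters a–x): lon ⌊1.1385/0.0833333⌋ = 13 → n; lat ⌊0.6881/0.0416667⌋ = 16 → q.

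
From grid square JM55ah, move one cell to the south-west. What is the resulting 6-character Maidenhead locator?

Longitude subsquare a = 0; −1 → -1, wraps to 23 = x, carry into square.
Longitude square 5; −1 → 4.
Latitude subsquare h = 7; −1 → 6 = g.

JM45xg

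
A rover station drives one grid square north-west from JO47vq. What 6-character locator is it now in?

Longitude subsquare v = 21; −1 → 20 = u.
Latitude subsquare q = 16; +1 → 17 = r.

JO47ur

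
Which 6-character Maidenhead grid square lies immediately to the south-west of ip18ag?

Longitude subsquare a = 0; −1 → -1, wraps to 23 = x, carry into square.
Longitude square 1; −1 → 0.
Latitude subsquare g = 6; −1 → 5 = f.

IP08xf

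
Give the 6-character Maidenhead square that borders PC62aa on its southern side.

PC61ax

Latitude subsquare a = 0; −1 → -1, wraps to 23 = x, carry into square.
Latitude square 2; −1 → 1.
The longitude characters are unchanged.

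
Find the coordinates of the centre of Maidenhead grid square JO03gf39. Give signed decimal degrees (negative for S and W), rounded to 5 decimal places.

53.24792, 0.52917

Field J=9, O=14: +9·20° lon, +14·10° lat → SW at lon 0°, lat 50°.
Square 0, 3: +0·2° lon, +3·1° lat → SW at lon 0°, lat 53°.
Subsquare g=6, f=5: +6·0.0833333° lon, +5·0.0416667° lat → SW at lon 0.5°, lat 53.2083°.
Extended square 3, 9: +3·0.00833333° lon, +9·0.00416667° lat → SW at lon 0.525°, lat 53.2458°.
Cell spans 0.00833333° lon × 0.00416667° lat. Centre is SW corner plus half of each.
latitude 53.24792, longitude 0.52917.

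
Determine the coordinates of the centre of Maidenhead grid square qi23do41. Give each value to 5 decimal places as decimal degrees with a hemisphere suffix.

Field Q=16, I=8: +16·20° lon, +8·10° lat → SW at lon 140°, lat -10°.
Square 2, 3: +2·2° lon, +3·1° lat → SW at lon 144°, lat -7°.
Subsquare d=3, o=14: +3·0.0833333° lon, +14·0.0416667° lat → SW at lon 144.25°, lat -6.41667°.
Extended square 4, 1: +4·0.00833333° lon, +1·0.00416667° lat → SW at lon 144.283°, lat -6.4125°.
Cell spans 0.00833333° lon × 0.00416667° lat. Centre is SW corner plus half of each.
latitude 6.41042° S, longitude 144.28750° E.

6.41042° S, 144.28750° E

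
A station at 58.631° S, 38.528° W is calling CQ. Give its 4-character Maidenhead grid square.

HD01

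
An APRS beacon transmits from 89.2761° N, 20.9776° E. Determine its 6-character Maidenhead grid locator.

KR09lg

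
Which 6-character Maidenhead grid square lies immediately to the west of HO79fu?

Longitude subsquare f = 5; −1 → 4 = e.
The latitude characters are unchanged.

HO79eu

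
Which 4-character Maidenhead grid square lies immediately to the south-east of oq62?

Longitude square 6; +1 → 7.
Latitude square 2; −1 → 1.

OQ71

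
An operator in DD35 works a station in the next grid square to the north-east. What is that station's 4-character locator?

DD46

Longitude square 3; +1 → 4.
Latitude square 5; +1 → 6.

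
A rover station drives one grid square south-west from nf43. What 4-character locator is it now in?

NF32

Longitude square 4; −1 → 3.
Latitude square 3; −1 → 2.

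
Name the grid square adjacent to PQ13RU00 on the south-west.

PQ13qt99

Longitude extended square 0; −1 → -1, wraps to 9, carry into subsquare.
Longitude subsquare r = 17; −1 → 16 = q.
Latitude extended square 0; −1 → -1, wraps to 9, carry into subsquare.
Latitude subsquare u = 20; −1 → 19 = t.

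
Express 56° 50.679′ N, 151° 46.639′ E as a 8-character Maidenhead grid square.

QO56vu32

Shift to the Maidenhead origin (180°W, 90°S): lon 331.77732, lat 146.84465.
Field: 331.77732/20 → 16 → Q, 146.84465/10 → 14 → O; chars QO.
Square: 11.77732/2 → 5, 6.84465/1 → 6; chars 56.
Subsquare: 1.77732/0.0833333 → 21 → v, 0.84465/0.0416667 → 20 → u; chars vu.
Extended square: 0.02732/0.00833333 → 3, 0.01132/0.00416667 → 2; chars 32.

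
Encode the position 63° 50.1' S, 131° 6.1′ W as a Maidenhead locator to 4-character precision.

Shift to the Maidenhead origin (180°W, 90°S): lon 48.90, lat 26.16.
Field: 48.90/20 → 2 → C, 26.16/10 → 2 → C; chars CC.
Square: 8.90/2 → 4, 6.16/1 → 6; chars 46.

CC46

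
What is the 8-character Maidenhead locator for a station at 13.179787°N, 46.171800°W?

GK63ve93

Shift to the Maidenhead origin (180°W, 90°S): lon 133.82820, lat 103.17979.
Field: lon ⌊133.82820/20⌋ = 6 → G; lat ⌊103.17979/10⌋ = 10 → K.
Square: lon ⌊13.82820/2⌋ = 6; lat ⌊3.17979/1⌋ = 3.
Subsquare: lon ⌊1.82820/0.0833333⌋ = 21 → v; lat ⌊0.17979/0.0416667⌋ = 4 → e.
Extended square: lon ⌊0.07820/0.00833333⌋ = 9; lat ⌊0.01312/0.00416667⌋ = 3.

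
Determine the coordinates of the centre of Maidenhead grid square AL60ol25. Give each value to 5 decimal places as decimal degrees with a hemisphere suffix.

20.48125° N, 166.81250° W

Field A=0, L=11: +0·20° lon, +11·10° lat → SW at lon -180°, lat 20°.
Square 6, 0: +6·2° lon, +0·1° lat → SW at lon -168°, lat 20°.
Subsquare o=14, l=11: +14·0.0833333° lon, +11·0.0416667° lat → SW at lon -166.833°, lat 20.4583°.
Extended square 2, 5: +2·0.00833333° lon, +5·0.00416667° lat → SW at lon -166.817°, lat 20.4792°.
Cell spans 0.00833333° lon × 0.00416667° lat. Centre is SW corner plus half of each.
latitude 20.48125° N, longitude 166.81250° W.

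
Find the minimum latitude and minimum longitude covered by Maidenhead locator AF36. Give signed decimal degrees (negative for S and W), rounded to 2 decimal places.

-34.00, -174.00

Field A=0, F=5: +0·20° lon, +5·10° lat → SW at lon -180°, lat -40°.
Square 3, 6: +3·2° lon, +6·1° lat → SW at lon -174°, lat -34°.
latitude -34.00, longitude -174.00.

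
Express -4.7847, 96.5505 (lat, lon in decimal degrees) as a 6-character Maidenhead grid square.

Offset from 180°W / 90°S: lon 276.5505°, lat 85.2153°.
Field (20°×10°, letters A–R): 276.5505/20 → 13 → N, 85.2153/10 → 8 → I; chars NI.
Square (2°×1°, digits 0–9): 16.5505/2 → 8, 5.2153/1 → 5; chars 85.
Subsquare (5′×2.5′, letters a–x): 0.5505/0.0833333 → 6 → g, 0.2153/0.0416667 → 5 → f; chars gf.

NI85gf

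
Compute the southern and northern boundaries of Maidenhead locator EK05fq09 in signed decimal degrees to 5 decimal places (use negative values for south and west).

Field E=4, K=10: +4·20° lon, +10·10° lat → SW at lon -100°, lat 10°.
Square 0, 5: +0·2° lon, +5·1° lat → SW at lon -100°, lat 15°.
Subsquare f=5, q=16: +5·0.0833333° lon, +16·0.0416667° lat → SW at lon -99.5833°, lat 15.6667°.
Extended square 0, 9: +0·0.00833333° lon, +9·0.00416667° lat → SW at lon -99.5833°, lat 15.7042°.
Cell spans 0.00833333° lon × 0.00416667° lat.
south 15.70417, north 15.70833.

15.70417, 15.70833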